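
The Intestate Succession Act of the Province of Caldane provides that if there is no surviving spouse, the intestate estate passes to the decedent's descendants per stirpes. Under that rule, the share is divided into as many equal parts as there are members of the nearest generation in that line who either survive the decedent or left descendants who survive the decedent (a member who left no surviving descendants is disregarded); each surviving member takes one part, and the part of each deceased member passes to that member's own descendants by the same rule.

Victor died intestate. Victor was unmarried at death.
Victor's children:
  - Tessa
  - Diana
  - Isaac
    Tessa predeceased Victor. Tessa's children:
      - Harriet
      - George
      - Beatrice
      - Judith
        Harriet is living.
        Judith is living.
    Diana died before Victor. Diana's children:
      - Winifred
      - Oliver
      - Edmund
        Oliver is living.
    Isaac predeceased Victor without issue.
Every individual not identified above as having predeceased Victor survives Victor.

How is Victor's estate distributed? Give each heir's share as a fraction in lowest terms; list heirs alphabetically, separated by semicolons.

Beatrice 1/8; Edmund 1/6; George 1/8; Harriet 1/8; Judith 1/8; Oliver 1/6; Winifred 1/6

There is no surviving spouse, so the entire estate passes to Victor's descendants per stirpes.
Isaac left no surviving issue, so that branch lapses and is disregarded.
The estate is divided into 2 equal shares of 1/2 among Tessa, Diana.
Tessa predeceased; the 1/2 allotted to Tessa's branch passes to Tessa's issue by representation.
The 1/2 is divided into 4 equal shares of 1/8 among Harriet, George, Beatrice, Judith.
Harriet is living and takes 1/8.
George is living and takes 1/8.
Beatrice is living and takes 1/8.
Judith is living and takes 1/8.
Diana predeceased; the 1/2 allotted to Diana's branch passes to Diana's issue by representation.
The 1/2 is divided into 3 equal shares of 1/6 among Winifred, Oliver, Edmund.
Winifred is living and takes 1/6.
Oliver is living and takes 1/6.
Edmund is living and takes 1/6.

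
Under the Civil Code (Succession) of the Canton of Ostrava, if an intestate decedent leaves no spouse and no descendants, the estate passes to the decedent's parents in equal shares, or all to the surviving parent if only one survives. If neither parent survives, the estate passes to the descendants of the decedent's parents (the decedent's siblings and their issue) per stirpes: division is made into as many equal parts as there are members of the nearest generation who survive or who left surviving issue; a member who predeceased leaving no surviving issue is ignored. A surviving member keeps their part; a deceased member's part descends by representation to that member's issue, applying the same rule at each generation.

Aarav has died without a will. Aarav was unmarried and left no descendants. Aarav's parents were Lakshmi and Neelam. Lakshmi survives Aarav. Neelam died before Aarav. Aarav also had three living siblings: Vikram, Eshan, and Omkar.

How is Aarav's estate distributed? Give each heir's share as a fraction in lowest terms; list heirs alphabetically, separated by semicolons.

Lakshmi 1

Only one parent, Lakshmi, survives, so Lakshmi takes the entire estate. The siblings take nothing because a surviving parent has priority.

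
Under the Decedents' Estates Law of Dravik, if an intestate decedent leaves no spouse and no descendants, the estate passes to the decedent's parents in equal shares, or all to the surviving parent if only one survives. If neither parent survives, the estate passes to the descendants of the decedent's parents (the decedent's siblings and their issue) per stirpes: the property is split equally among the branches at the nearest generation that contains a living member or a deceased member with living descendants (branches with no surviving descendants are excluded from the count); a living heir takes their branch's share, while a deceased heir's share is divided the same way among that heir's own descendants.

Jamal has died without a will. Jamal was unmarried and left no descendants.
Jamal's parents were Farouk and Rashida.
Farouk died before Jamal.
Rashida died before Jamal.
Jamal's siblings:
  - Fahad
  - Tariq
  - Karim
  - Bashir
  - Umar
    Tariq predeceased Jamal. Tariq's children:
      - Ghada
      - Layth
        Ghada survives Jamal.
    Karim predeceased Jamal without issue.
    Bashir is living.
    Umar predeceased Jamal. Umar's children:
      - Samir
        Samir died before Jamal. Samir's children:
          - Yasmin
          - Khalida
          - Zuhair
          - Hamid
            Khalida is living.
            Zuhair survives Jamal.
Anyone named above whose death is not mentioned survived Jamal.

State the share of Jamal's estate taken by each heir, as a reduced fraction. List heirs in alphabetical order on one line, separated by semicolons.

Bashir 1/4; Fahad 1/4; Ghada 1/8; Hamid 1/16; Khalida 1/16; Layth 1/8; Yasmin 1/16; Zuhair 1/16

Neither parent survives and there are no descendants, so the estate passes to Jamal's siblings and their issue per stirpes.
Karim left no surviving issue, so that branch lapses and is disregarded.
The estate is divided into 4 equal shares of 1/4 among Fahad, Tariq, Bashir, Umar.
Fahad is living and takes 1/4.
Tariq predeceased; the 1/4 allotted to Tariq's branch passes to Tariq's issue by representation.
The 1/4 is divided into 2 equal shares of 1/8 among Ghada, Layth.
Ghada is living and takes 1/8.
Layth is living and takes 1/8.
Bashir is living and takes 1/4.
Umar predeceased; the 1/4 allotted to Umar's branch passes to Umar's issue by representation.
Samir's line is the sole branch at this level, so the full 1/4 passes to Samir's issue by representation.
The 1/4 is divided into 4 equal shares of 1/16 among Yasmin, Khalida, Zuhair, Hamid.
Yasmin is living and takes 1/16.
Khalida is living and takes 1/16.
Zuhair is living and takes 1/16.
Hamid is living and takes 1/16.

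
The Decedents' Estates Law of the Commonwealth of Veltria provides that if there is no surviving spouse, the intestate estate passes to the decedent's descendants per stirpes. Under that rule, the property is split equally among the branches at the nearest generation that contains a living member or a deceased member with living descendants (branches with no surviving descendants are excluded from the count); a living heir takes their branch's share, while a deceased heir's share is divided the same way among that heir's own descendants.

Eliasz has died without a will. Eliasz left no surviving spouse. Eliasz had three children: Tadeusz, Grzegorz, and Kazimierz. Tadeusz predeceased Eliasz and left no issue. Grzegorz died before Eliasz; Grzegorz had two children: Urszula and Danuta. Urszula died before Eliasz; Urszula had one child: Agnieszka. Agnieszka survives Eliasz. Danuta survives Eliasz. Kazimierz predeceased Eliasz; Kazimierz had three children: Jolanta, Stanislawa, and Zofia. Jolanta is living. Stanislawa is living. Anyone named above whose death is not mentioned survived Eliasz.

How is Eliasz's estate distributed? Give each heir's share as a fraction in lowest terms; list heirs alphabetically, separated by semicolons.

Agnieszka 1/4; Danuta 1/4; Jolanta 1/6; Stanislawa 1/6; Zofia 1/6

There is no surviving spouse, so the entire estate passes to Eliasz's descendants per stirpes.
Tadeusz left no surviving issue, so that branch lapses and is disregarded.
The estate is divided into 2 equal shares of 1/2 among Grzegorz, Kazimierz.
Grzegorz predeceased; the 1/2 allotted to Grzegorz's branch passes to Grzegorz's issue by representation.
The 1/2 is divided into 2 equal shares of 1/4 among Urszula, Danuta.
Urszula predeceased; the 1/4 allotted to Urszula's branch passes to Urszula's issue by representation.
Agnieszka is the sole taker at this level and receives the full 1/4.
Danuta is living and takes 1/4.
Kazimierz predeceased; the 1/2 allotted to Kazimierz's branch passes to Kazimierz's issue by representation.
The 1/2 is divided into 3 equal shares of 1/6 among Jolanta, Stanislawa, Zofia.
Jolanta is living and takes 1/6.
Stanislawa is living and takes 1/6.
Zofia is living and takes 1/6.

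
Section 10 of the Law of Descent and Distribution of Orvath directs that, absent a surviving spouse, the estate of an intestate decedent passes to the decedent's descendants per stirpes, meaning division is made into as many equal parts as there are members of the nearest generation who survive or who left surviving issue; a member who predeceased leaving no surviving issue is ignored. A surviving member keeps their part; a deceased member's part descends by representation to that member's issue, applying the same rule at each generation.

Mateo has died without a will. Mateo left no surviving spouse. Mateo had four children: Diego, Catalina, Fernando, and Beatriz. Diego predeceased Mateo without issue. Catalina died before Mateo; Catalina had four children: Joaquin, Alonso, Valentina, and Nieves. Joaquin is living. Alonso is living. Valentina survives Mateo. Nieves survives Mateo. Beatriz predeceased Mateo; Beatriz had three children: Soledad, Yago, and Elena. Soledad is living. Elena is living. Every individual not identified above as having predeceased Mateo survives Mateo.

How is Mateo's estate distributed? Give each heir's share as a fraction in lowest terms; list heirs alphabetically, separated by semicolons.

There is no surviving spouse, so the entire estate passes to Mateo's descendants per stirpes.
Diego left no surviving issue, so that branch lapses and is disregarded.
The estate is divided into 3 equal shares of 1/3 among Catalina, Fernando, Beatriz.
Catalina predeceased; the 1/3 allotted to Catalina's branch passes to Catalina's issue by representation.
The 1/3 is divided into 4 equal shares of 1/12 among Joaquin, Alonso, Valentina, Nieves.
Joaquin is living and takes 1/12.
Alonso is living and takes 1/12.
Valentina is living and takes 1/12.
Nieves is living and takes 1/12.
Fernando is living and takes 1/3.
Beatriz predeceased; the 1/3 allotted to Beatriz's branch passes to Beatriz's issue by representation.
The 1/3 is divided into 3 equal shares of 1/9 among Soledad, Yago, Elena.
Soledad is living and takes 1/9.
Yago is living and takes 1/9.
Elena is living and takes 1/9.

Alonso 1/12; Elena 1/9; Fernando 1/3; Joaquin 1/12; Nieves 1/12; Soledad 1/9; Valentina 1/12; Yago 1/9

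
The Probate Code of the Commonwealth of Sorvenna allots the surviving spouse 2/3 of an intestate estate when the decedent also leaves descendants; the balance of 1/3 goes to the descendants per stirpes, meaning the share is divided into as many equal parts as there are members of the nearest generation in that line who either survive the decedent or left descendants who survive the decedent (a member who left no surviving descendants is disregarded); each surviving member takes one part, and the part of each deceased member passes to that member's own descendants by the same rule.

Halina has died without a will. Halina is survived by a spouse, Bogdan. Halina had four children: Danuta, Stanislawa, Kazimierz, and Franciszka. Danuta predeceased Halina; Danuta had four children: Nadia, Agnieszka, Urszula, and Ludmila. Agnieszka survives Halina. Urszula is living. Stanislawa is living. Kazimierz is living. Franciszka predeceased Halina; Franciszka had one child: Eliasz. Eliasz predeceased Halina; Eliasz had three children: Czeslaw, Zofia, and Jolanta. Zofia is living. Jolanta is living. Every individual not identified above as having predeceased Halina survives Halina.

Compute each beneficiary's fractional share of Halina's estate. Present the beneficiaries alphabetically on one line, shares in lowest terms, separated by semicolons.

Agnieszka 1/48; Bogdan 2/3; Czeslaw 1/36; Jolanta 1/36; Kazimierz 1/12; Ludmila 1/48; Nadia 1/48; Stanislawa 1/12; Urszula 1/48; Zofia 1/36

Bogdan, as surviving spouse, takes 2/3.
The remaining 1/3 passes to Halina's descendants per stirpes.
The 1/3 is divided into 4 equal shares of 1/12 among Danuta, Stanislawa, Kazimierz, Franciszka.
Danuta predeceased; the 1/12 allotted to Danuta's branch passes to Danuta's issue by representation.
The 1/12 is divided into 4 equal shares of 1/48 among Nadia, Agnieszka, Urszula, Ludmila.
Nadia is living and takes 1/48.
Agnieszka is living and takes 1/48.
Urszula is living and takes 1/48.
Ludmila is living and takes 1/48.
Stanislawa is living and takes 1/12.
Kazimierz is living and takes 1/12.
Franciszka predeceased; the 1/12 allotted to Franciszka's branch passes to Franciszka's issue by representation.
Eliasz's line is the sole branch at this level, so the full 1/12 passes to Eliasz's issue by representation.
The 1/12 is divided into 3 equal shares of 1/36 among Czeslaw, Zofia, Jolanta.
Czeslaw is living and takes 1/36.
Zofia is living and takes 1/36.
Jolanta is living and takes 1/36.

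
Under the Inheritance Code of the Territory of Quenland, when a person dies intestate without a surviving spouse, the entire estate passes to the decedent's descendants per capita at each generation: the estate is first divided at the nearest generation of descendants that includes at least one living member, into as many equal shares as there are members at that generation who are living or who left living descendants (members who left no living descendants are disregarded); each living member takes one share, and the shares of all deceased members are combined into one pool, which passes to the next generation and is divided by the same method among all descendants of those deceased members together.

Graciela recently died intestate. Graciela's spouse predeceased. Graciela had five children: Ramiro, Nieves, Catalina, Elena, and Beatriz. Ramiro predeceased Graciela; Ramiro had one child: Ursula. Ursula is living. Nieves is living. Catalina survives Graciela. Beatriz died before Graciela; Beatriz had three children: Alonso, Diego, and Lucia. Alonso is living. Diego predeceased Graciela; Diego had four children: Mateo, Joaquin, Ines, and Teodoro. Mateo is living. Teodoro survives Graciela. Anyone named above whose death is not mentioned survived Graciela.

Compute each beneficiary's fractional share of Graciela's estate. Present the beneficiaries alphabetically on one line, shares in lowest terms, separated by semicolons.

There is no surviving spouse, so the entire estate passes to Graciela's descendants per capita at each generation.
At generation 1 (Ramiro, Nieves, Catalina, Elena, Beatriz) there are 5 shares of (1)/5 = 1/5 each.
Living: Nieves, Catalina, and Elena — each takes 1/5.
Deceased: Ramiro and Beatriz. Their combined 2/5 is pooled and carried to generation 2.
At generation 2 (Ursula, Alonso, Diego, Lucia) there are 4 shares of (2/5)/4 = 1/10 each.
Living: Ursula, Alonso, and Lucia — each takes 1/10.
Deceased: Diego. That 1/10 share is carried to generation 3.
At generation 3 (Mateo, Joaquin, Ines, Teodoro) there are 4 shares of (1/10)/4 = 1/40 each.
Living: Mateo, Joaquin, Ines, and Teodoro — each takes 1/40.

Alonso 1/10; Catalina 1/5; Elena 1/5; Ines 1/40; Joaquin 1/40; Lucia 1/10; Mateo 1/40; Nieves 1/5; Teodoro 1/40; Ursula 1/10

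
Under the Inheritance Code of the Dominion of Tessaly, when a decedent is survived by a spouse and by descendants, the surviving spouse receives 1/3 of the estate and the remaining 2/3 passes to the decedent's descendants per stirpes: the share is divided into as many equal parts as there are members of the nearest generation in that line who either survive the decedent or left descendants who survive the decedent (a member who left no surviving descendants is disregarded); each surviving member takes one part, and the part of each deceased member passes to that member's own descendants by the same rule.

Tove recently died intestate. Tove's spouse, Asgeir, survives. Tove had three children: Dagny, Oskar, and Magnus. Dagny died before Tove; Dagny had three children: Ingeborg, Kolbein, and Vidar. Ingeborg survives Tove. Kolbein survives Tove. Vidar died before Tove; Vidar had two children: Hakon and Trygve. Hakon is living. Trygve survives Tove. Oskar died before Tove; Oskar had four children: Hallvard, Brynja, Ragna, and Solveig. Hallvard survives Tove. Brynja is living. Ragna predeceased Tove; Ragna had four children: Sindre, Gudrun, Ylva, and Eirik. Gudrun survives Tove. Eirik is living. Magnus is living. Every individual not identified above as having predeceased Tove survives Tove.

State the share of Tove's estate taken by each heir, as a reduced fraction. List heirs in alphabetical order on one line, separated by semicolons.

Asgeir 1/3; Brynja 1/18; Eirik 1/72; Gudrun 1/72; Hakon 1/27; Hallvard 1/18; Ingeborg 2/27; Kolbein 2/27; Magnus 2/9; Sindre 1/72; Solveig 1/18; Trygve 1/27; Ylva 1/72

Asgeir, as surviving spouse, takes 1/3.
The remaining 2/3 passes to Tove's descendants per stirpes.
The 2/3 is divided into 3 equal shares of 2/9 among Dagny, Oskar, Magnus.
Dagny predeceased; the 2/9 allotted to Dagny's branch passes to Dagny's issue by representation.
The 2/9 is divided into 3 equal shares of 2/27 among Ingeborg, Kolbein, Vidar.
Ingeborg is living and takes 2/27.
Kolbein is living and takes 2/27.
Vidar predeceased; the 2/27 allotted to Vidar's branch passes to Vidar's issue by representation.
The 2/27 is divided into 2 equal shares of 1/27 among Hakon, Trygve.
Hakon is living and takes 1/27.
Trygve is living and takes 1/27.
Oskar predeceased; the 2/9 allotted to Oskar's branch passes to Oskar's issue by representation.
The 2/9 is divided into 4 equal shares of 1/18 among Hallvard, Brynja, Ragna, Solveig.
Hallvard is living and takes 1/18.
Brynja is living and takes 1/18.
Ragna predeceased; the 1/18 allotted to Ragna's branch passes to Ragna's issue by representation.
The 1/18 is divided into 4 equal shares of 1/72 among Sindre, Gudrun, Ylva, Eirik.
Sindre is living and takes 1/72.
Gudrun is living and takes 1/72.
Ylva is living and takes 1/72.
Eirik is living and takes 1/72.
Solveig is living and takes 1/18.
Magnus is living and takes 2/9.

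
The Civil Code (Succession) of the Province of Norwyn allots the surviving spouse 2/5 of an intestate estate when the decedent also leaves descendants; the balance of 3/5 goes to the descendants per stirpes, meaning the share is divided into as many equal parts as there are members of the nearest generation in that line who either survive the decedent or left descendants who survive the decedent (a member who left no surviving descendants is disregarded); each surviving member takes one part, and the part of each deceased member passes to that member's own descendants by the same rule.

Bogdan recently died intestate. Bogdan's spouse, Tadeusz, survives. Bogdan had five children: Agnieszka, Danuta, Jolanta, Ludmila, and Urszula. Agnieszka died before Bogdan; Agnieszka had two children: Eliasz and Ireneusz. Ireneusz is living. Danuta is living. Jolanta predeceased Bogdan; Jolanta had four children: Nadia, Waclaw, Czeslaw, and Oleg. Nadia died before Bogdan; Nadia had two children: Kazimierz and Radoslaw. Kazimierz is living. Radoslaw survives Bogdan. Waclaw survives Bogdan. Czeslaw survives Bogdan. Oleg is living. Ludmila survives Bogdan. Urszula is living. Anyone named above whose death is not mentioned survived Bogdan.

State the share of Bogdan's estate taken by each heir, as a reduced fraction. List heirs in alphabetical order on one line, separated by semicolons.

Tadeusz, as surviving spouse, takes 2/5.
The remaining 3/5 passes to Bogdan's descendants per stirpes.
The 3/5 is divided into 5 equal shares of 3/25 among Agnieszka, Danuta, Jolanta, Ludmila, Urszula.
Agnieszka predeceased; the 3/25 allotted to Agnieszka's branch passes to Agnieszka's issue by representation.
The 3/25 is divided into 2 equal shares of 3/50 among Eliasz, Ireneusz.
Eliasz is living and takes 3/50.
Ireneusz is living and takes 3/50.
Danuta is living and takes 3/25.
Jolanta predeceased; the 3/25 allotted to Jolanta's branch passes to Jolanta's issue by representation.
The 3/25 is divided into 4 equal shares of 3/100 among Nadia, Waclaw, Czeslaw, Oleg.
Nadia predeceased; the 3/100 allotted to Nadia's branch passes to Nadia's issue by representation.
The 3/100 is divided into 2 equal shares of 3/200 among Kazimierz, Radoslaw.
Kazimierz is living and takes 3/200.
Radoslaw is living and takes 3/200.
Waclaw is living and takes 3/100.
Czeslaw is living and takes 3/100.
Oleg is living and takes 3/100.
Ludmila is living and takes 3/25.
Urszula is living and takes 3/25.

Czeslaw 3/100; Danuta 3/25; Eliasz 3/50; Ireneusz 3/50; Kazimierz 3/200; Ludmila 3/25; Oleg 3/100; Radoslaw 3/200; Tadeusz 2/5; Urszula 3/25; Waclaw 3/100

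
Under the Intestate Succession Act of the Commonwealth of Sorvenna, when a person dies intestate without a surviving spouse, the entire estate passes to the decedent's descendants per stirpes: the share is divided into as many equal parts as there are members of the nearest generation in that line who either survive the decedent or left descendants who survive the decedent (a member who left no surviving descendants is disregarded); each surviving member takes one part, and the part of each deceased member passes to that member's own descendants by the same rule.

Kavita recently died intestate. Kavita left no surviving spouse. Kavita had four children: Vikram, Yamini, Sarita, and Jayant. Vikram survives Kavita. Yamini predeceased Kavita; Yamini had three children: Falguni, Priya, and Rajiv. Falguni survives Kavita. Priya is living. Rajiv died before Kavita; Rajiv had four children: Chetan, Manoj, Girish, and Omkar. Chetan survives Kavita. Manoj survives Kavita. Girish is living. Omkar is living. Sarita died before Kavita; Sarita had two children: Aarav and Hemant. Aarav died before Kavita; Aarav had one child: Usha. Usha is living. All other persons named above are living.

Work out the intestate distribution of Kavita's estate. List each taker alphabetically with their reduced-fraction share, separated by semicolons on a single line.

Chetan 1/48; Falguni 1/12; Girish 1/48; Hemant 1/8; Jayant 1/4; Manoj 1/48; Omkar 1/48; Priya 1/12; Usha 1/8; Vikram 1/4

There is no surviving spouse, so the entire estate passes to Kavita's descendants per stirpes.
The estate is divided into 4 equal shares of 1/4 among Vikram, Yamini, Sarita, Jayant.
Vikram is living and takes 1/4.
Yamini predeceased; the 1/4 allotted to Yamini's branch passes to Yamini's issue by representation.
The 1/4 is divided into 3 equal shares of 1/12 among Falguni, Priya, Rajiv.
Falguni is living and takes 1/12.
Priya is living and takes 1/12.
Rajiv predeceased; the 1/12 allotted to Rajiv's branch passes to Rajiv's issue by representation.
The 1/12 is divided into 4 equal shares of 1/48 among Chetan, Manoj, Girish, Omkar.
Chetan is living and takes 1/48.
Manoj is living and takes 1/48.
Girish is living and takes 1/48.
Omkar is living and takes 1/48.
Sarita predeceased; the 1/4 allotted to Sarita's branch passes to Sarita's issue by representation.
The 1/4 is divided into 2 equal shares of 1/8 among Aarav, Hemant.
Aarav predeceased; the 1/8 allotted to Aarav's branch passes to Aarav's issue by representation.
Usha is the sole taker at this level and receives the full 1/8.
Hemant is living and takes 1/8.
Jayant is living and takes 1/4.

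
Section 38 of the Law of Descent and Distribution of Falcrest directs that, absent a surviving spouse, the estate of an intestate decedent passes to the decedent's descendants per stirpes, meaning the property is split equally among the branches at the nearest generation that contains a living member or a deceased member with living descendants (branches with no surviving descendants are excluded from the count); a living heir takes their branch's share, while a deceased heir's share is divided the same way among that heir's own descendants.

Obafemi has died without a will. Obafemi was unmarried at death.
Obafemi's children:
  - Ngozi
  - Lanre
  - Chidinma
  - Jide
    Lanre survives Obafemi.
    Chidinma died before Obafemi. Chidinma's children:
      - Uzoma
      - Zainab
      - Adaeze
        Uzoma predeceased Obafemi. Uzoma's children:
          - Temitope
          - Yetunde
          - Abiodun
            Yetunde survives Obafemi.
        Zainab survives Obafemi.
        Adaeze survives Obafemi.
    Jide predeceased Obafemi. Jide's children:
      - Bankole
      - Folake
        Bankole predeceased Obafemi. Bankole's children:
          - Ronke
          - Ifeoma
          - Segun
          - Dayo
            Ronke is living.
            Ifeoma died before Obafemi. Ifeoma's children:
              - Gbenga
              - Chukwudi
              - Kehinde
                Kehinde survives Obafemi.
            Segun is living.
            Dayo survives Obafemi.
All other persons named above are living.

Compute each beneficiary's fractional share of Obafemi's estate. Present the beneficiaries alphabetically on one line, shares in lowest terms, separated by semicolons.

There is no surviving spouse, so the entire estate passes to Obafemi's descendants per stirpes.
The estate is divided into 4 equal shares of 1/4 among Ngozi, Lanre, Chidinma, Jide.
Ngozi is living and takes 1/4.
Lanre is living and takes 1/4.
Chidinma predeceased; the 1/4 allotted to Chidinma's branch passes to Chidinma's issue by representation.
The 1/4 is divided into 3 equal shares of 1/12 among Uzoma, Zainab, Adaeze.
Uzoma predeceased; the 1/12 allotted to Uzoma's branch passes to Uzoma's issue by representation.
The 1/12 is divided into 3 equal shares of 1/36 among Temitope, Yetunde, Abiodun.
Temitope is living and takes 1/36.
Yetunde is living and takes 1/36.
Abiodun is living and takes 1/36.
Zainab is living and takes 1/12.
Adaeze is living and takes 1/12.
Jide predeceased; the 1/4 allotted to Jide's branch passes to Jide's issue by representation.
The 1/4 is divided into 2 equal shares of 1/8 among Bankole, Folake.
Bankole predeceased; the 1/8 allotted to Bankole's branch passes to Bankole's issue by representation.
The 1/8 is divided into 4 equal shares of 1/32 among Ronke, Ifeoma, Segun, Dayo.
Ronke is living and takes 1/32.
Ifeoma predeceased; the 1/32 allotted to Ifeoma's branch passes to Ifeoma's issue by representation.
The 1/32 is divided into 3 equal shares of 1/96 among Gbenga, Chukwudi, Kehinde.
Gbenga is living and takes 1/96.
Chukwudi is living and takes 1/96.
Kehinde is living and takes 1/96.
Segun is living and takes 1/32.
Dayo is living and takes 1/32.
Folake is living and takes 1/8.

Abiodun 1/36; Adaeze 1/12; Chukwudi 1/96; Dayo 1/32; Folake 1/8; Gbenga 1/96; Kehinde 1/96; Lanre 1/4; Ngozi 1/4; Ronke 1/32; Segun 1/32; Temitope 1/36; Yetunde 1/36; Zainab 1/12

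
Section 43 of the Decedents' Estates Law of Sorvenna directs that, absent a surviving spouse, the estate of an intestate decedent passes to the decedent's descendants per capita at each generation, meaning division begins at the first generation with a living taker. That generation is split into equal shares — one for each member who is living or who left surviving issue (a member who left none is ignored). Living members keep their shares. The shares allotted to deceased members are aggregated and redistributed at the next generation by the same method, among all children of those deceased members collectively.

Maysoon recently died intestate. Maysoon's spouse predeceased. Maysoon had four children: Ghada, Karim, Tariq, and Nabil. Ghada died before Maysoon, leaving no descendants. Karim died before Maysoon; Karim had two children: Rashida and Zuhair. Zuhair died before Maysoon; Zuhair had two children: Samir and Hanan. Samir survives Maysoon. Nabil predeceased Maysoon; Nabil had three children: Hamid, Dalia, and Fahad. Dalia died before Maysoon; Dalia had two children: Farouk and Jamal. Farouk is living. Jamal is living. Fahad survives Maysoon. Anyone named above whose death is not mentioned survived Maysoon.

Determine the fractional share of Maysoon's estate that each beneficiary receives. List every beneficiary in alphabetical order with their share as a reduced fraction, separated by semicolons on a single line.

There is no surviving spouse, so the entire estate passes to Maysoon's descendants per capita at each generation.
At generation 1 (Karim, Tariq, Nabil) there are 3 shares of (1)/3 = 1/3 each.
Living: Tariq — each takes 1/3.
Deceased: Karim and Nabil. Their combined 2/3 is pooled and carried to generation 2.
At generation 2 (Rashida, Zuhair, Hamid, Dalia, Fahad) there are 5 shares of (2/3)/5 = 2/15 each.
Living: Rashida, Hamid, and Fahad — each takes 2/15.
Deceased: Zuhair and Dalia. Their combined 4/15 is pooled and carried to generation 3.
At generation 3 (Samir, Hanan, Farouk, Jamal) there are 4 shares of (4/15)/4 = 1/15 each.
Living: Samir, Hanan, Farouk, and Jamal — each takes 1/15.

Fahad 2/15; Farouk 1/15; Hamid 2/15; Hanan 1/15; Jamal 1/15; Rashida 2/15; Samir 1/15; Tariq 1/3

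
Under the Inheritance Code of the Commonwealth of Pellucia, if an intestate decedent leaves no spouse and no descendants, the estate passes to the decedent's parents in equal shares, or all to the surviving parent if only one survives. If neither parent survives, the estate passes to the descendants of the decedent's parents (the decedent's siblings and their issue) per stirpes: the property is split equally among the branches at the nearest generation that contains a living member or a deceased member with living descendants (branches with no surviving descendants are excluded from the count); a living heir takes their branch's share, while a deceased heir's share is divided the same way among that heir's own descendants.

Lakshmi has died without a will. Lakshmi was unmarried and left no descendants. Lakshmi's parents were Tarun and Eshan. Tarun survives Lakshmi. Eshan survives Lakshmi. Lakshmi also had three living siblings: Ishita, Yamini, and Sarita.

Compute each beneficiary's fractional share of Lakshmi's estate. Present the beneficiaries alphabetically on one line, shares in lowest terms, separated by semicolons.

Eshan 1/2; Tarun 1/2

Both parents survive, so Tarun and Eshan each take 1/2. The siblings take nothing because a surviving parent has priority.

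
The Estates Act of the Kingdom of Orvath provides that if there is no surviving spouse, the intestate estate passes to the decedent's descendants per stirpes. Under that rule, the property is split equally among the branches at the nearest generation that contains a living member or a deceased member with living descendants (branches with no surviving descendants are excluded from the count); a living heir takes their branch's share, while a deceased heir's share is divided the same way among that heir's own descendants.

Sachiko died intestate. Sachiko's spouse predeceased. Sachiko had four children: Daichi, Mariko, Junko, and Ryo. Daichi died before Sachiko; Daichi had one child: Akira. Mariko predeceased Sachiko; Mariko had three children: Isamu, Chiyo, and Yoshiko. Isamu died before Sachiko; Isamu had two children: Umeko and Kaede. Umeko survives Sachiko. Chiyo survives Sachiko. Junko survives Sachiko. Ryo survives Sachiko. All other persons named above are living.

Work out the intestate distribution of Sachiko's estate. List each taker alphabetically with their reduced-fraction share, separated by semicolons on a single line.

Akira 1/4; Chiyo 1/12; Junko 1/4; Kaede 1/24; Ryo 1/4; Umeko 1/24; Yoshiko 1/12

There is no surviving spouse, so the entire estate passes to Sachiko's descendants per stirpes.
The estate is divided into 4 equal shares of 1/4 among Daichi, Mariko, Junko, Ryo.
Daichi predeceased; the 1/4 allotted to Daichi's branch passes to Daichi's issue by representation.
Akira is the sole taker at this level and receives the full 1/4.
Mariko predeceased; the 1/4 allotted to Mariko's branch passes to Mariko's issue by representation.
The 1/4 is divided into 3 equal shares of 1/12 among Isamu, Chiyo, Yoshiko.
Isamu predeceased; the 1/12 allotted to Isamu's branch passes to Isamu's issue by representation.
The 1/12 is divided into 2 equal shares of 1/24 among Umeko, Kaede.
Umeko is living and takes 1/24.
Kaede is living and takes 1/24.
Chiyo is living and takes 1/12.
Yoshiko is living and takes 1/12.
Junko is living and takes 1/4.
Ryo is living and takes 1/4.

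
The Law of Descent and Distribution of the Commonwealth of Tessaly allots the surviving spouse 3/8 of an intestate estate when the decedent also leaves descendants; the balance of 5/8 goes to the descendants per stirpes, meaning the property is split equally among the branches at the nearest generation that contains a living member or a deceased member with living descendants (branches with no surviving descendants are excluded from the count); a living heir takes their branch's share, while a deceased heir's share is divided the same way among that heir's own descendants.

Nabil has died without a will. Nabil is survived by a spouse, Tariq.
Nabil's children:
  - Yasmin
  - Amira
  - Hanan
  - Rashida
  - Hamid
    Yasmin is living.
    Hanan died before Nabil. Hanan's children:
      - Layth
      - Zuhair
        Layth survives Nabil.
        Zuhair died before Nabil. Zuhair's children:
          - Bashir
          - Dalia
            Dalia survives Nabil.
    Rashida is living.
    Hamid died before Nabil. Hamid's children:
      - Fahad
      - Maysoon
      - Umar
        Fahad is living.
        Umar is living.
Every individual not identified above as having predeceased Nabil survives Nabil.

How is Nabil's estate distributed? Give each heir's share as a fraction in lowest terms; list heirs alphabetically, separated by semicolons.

Tariq, as surviving spouse, takes 3/8.
The remaining 5/8 passes to Nabil's descendants per stirpes.
The 5/8 is divided into 5 equal shares of 1/8 among Yasmin, Amira, Hanan, Rashida, Hamid.
Yasmin is living and takes 1/8.
Amira is living and takes 1/8.
Hanan predeceased; the 1/8 allotted to Hanan's branch passes to Hanan's issue by representation.
The 1/8 is divided into 2 equal shares of 1/16 among Layth, Zuhair.
Layth is living and takes 1/16.
Zuhair predeceased; the 1/16 allotted to Zuhair's branch passes to Zuhair's issue by representation.
The 1/16 is divided into 2 equal shares of 1/32 among Bashir, Dalia.
Bashir is living and takes 1/32.
Dalia is living and takes 1/32.
Rashida is living and takes 1/8.
Hamid predeceased; the 1/8 allotted to Hamid's branch passes to Hamid's issue by representation.
The 1/8 is divided into 3 equal shares of 1/24 among Fahad, Maysoon, Umar.
Fahad is living and takes 1/24.
Maysoon is living and takes 1/24.
Umar is living and takes 1/24.

Amira 1/8; Bashir 1/32; Dalia 1/32; Fahad 1/24; Layth 1/16; Maysoon 1/24; Rashida 1/8; Tariq 3/8; Umar 1/24; Yasmin 1/8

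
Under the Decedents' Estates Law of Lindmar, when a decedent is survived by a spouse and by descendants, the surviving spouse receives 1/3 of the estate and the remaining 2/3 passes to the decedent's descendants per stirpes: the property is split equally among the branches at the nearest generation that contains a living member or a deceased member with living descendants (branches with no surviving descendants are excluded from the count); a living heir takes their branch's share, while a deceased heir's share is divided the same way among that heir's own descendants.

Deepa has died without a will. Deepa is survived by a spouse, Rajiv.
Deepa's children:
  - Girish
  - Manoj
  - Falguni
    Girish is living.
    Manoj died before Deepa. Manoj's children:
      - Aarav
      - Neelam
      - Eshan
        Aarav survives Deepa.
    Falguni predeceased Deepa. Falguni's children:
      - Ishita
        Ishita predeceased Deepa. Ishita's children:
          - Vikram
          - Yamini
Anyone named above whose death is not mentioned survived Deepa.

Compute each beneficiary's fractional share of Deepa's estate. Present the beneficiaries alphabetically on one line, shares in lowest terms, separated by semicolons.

Rajiv, as surviving spouse, takes 1/3.
The remaining 2/3 passes to Deepa's descendants per stirpes.
The 2/3 is divided into 3 equal shares of 2/9 among Girish, Manoj, Falguni.
Girish is living and takes 2/9.
Manoj predeceased; the 2/9 allotted to Manoj's branch passes to Manoj's issue by representation.
The 2/9 is divided into 3 equal shares of 2/27 among Aarav, Neelam, Eshan.
Aarav is living and takes 2/27.
Neelam is living and takes 2/27.
Eshan is living and takes 2/27.
Falguni predeceased; the 2/9 allotted to Falguni's branch passes to Falguni's issue by representation.
Ishita's line is the sole branch at this level, so the full 2/9 passes to Ishita's issue by representation.
The 2/9 is divided into 2 equal shares of 1/9 among Vikram, Yamini.
Vikram is living and takes 1/9.
Yamini is living and takes 1/9.

Aarav 2/27; Eshan 2/27; Girish 2/9; Neelam 2/27; Rajiv 1/3; Vikram 1/9; Yamini 1/9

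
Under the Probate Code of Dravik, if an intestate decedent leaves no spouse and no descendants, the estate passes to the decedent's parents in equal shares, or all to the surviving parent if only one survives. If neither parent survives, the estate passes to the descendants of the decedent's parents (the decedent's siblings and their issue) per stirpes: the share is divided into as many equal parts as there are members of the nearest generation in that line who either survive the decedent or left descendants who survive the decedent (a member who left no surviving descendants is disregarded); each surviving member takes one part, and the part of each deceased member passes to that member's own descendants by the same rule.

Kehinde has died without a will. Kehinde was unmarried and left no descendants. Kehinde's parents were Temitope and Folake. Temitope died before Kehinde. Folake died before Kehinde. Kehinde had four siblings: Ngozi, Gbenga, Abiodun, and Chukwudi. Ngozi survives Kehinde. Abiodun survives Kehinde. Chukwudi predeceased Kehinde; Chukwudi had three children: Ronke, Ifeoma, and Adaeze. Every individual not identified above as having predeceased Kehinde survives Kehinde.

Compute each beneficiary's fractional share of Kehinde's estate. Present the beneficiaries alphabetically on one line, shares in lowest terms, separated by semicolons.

Neither parent survives and there are no descendants, so the estate passes to Kehinde's siblings and their issue per stirpes.
The estate is divided into 4 equal shares of 1/4 among Ngozi, Gbenga, Abiodun, Chukwudi.
Ngozi is living and takes 1/4.
Gbenga is living and takes 1/4.
Abiodun is living and takes 1/4.
Chukwudi predeceased; the 1/4 allotted to Chukwudi's branch passes to Chukwudi's issue by representation.
The 1/4 is divided into 3 equal shares of 1/12 among Ronke, Ifeoma, Adaeze.
Ronke is living and takes 1/12.
Ifeoma is living and takes 1/12.
Adaeze is living and takes 1/12.

Abiodun 1/4; Adaeze 1/12; Gbenga 1/4; Ifeoma 1/12; Ngozi 1/4; Ronke 1/12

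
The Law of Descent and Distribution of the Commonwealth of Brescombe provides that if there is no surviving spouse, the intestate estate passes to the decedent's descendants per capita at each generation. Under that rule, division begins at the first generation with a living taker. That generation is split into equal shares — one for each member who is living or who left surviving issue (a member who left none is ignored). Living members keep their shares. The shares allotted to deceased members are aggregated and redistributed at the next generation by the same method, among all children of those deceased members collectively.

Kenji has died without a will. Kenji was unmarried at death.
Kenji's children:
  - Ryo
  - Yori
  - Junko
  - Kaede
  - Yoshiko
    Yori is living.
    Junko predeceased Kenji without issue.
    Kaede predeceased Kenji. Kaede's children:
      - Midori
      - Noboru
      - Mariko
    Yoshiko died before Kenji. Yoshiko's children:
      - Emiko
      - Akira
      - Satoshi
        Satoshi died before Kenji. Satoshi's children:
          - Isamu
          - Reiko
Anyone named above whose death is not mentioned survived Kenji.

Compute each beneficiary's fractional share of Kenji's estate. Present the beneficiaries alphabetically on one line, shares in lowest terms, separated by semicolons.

Akira 1/12; Emiko 1/12; Isamu 1/24; Mariko 1/12; Midori 1/12; Noboru 1/12; Reiko 1/24; Ryo 1/4; Yori 1/4

There is no surviving spouse, so the entire estate passes to Kenji's descendants per capita at each generation.
At generation 1 (Ryo, Yori, Kaede, Yoshiko) there are 4 shares of (1)/4 = 1/4 each.
Living: Ryo and Yori — each takes 1/4.
Deceased: Kaede and Yoshiko. Their combined 1/2 is pooled and carried to generation 2.
At generation 2 (Midori, Noboru, Mariko, Emiko, Akira, Satoshi) there are 6 shares of (1/2)/6 = 1/12 each.
Living: Midori, Noboru, Mariko, Emiko, and Akira — each takes 1/12.
Deceased: Satoshi. That 1/12 share is carried to generation 3.
At generation 3 (Isamu, Reiko) there are 2 shares of (1/12)/2 = 1/24 each.
Living: Isamu and Reiko — each takes 1/24.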